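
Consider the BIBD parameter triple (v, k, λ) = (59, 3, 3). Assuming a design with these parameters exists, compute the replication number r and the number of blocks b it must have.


Any 2-(v, k, λ) BIBD satisfies two necessary conditions:
  (i)  Each point sits in r blocks, and counting incidences through any fixed point gives r(k − 1) = λ(v − 1), so r = λ(v − 1)/(k − 1).
  (ii) Total incidences bk = vr, so b = vr/k.
Step 1: r = λ(v − 1)/(k − 1) = 3·(59 − 1)/(3 − 1) = 3·58/2 = 174/2 = 87.
Step 2: b = vr/k = 59·87/3 = 5133/3 = 1711.
Check integrality: r = 87 ∈ Z ✓, b = 1711 ∈ Z ✓.
(These identities are necessary conditions: they determine r and b for any design with these parameters, but do not by themselves prove that one exists.)

r = 87, b = 1711.


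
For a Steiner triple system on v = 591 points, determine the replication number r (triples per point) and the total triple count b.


An STS(v) is a 2-(v, 3, 1) BIBD: block size k = 3, λ = 1.
Replication: r(k − 1) = λ(v − 1) ⇒ r·2 = 591 − 1 = 590 ⇒ r = 295.
Block count: bk = vr ⇒ b·3 = 591·295 = 174345 ⇒ b = 58115.

r = 295, b = 58115.


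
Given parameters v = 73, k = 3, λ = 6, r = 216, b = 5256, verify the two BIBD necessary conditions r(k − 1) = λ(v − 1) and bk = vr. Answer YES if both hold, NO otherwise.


Condition (i): r(k − 1) = 216·2 = 432; λ(v − 1) = 6·72 = 432. Match? YES.
Condition (ii): bk = 5256·3 = 15768; vr = 73·216 = 15768. Match? YES.
Both conditions hold? YES.

YES


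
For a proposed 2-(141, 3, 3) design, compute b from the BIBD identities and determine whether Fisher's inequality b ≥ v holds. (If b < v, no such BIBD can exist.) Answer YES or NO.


b = λv(v − 1)/(k(k − 1)) = 3·141·140/(3·2) = 59220/6 = 9870.
Compare with v = 141: b ≥ v, so Fisher's inequality holds.

YES


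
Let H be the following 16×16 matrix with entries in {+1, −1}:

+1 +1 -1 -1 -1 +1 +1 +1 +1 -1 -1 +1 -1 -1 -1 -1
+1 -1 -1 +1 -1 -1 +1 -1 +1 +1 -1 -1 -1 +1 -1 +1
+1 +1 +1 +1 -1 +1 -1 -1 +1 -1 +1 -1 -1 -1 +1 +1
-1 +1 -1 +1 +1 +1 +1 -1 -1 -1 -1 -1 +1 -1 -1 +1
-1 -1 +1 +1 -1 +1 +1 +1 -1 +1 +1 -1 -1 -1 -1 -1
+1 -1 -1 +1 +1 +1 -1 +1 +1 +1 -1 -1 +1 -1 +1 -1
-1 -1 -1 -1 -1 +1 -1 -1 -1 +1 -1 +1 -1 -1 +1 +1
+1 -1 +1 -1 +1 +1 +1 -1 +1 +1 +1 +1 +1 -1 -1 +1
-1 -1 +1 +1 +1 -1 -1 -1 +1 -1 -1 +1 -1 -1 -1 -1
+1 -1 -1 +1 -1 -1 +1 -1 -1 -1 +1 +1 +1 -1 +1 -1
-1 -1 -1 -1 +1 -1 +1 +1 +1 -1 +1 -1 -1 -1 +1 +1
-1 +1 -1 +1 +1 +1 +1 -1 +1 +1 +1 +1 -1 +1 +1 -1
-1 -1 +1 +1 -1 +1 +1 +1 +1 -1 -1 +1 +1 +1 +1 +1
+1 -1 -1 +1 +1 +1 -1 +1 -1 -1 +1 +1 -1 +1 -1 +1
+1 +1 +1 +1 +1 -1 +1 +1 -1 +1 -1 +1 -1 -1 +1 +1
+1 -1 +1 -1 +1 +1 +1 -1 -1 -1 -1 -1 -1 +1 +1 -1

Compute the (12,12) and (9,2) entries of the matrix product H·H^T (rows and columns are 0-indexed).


Row 2 of H: [1, 1, 1, 1, -1, 1, -1, -1, 1, -1, 1, -1, -1, -1, 1, 1].
Row 9 of H: [1, -1, -1, 1, -1, -1, 1, -1, -1, -1, 1, 1, 1, -1, 1, -1].
Row 12 of H: [-1, -1, 1, 1, -1, 1, 1, 1, 1, -1, -1, 1, 1, 1, 1, 1].
(H·H^T)[12][12] = Σ_j H[12][j]·H[12][j] = (-1)² + (-1)² + (1)² + (1)² + (-1)² + (1)² + (1)² + (1)² + (1)² + (-1)² + (-1)² + (1)² + (1)² + (1)² + (1)² + (1)² = 1 + 1 + 1 + 1 + 1 + 1 + 1 + 1 + 1 + 1 + 1 + 1 + 1 + 1 + 1 + 1 = 16.
(H·H^T)[9][2] = Σ_j H[9][j]·H[2][j] = (1)·(1) + (-1)·(1) + (-1)·(1) + (1)·(1) + (-1)·(-1) + (-1)·(1) + (1)·(-1) + (-1)·(-1) + (-1)·(1) + (-1)·(-1) + (1)·(1) + (1)·(-1) + (1)·(-1) + (-1)·(-1) + (1)·(1) + (-1)·(1) = 1 + -1 + -1 + 1 + 1 + -1 + -1 + 1 + -1 + 1 + 1 + -1 + -1 + 1 + 1 + -1 = 0.
So rows 9 and 2 are orthogonal; the diagonal entry equals n = 16.

(12,12) entry = 16; (9,2) entry = 0.


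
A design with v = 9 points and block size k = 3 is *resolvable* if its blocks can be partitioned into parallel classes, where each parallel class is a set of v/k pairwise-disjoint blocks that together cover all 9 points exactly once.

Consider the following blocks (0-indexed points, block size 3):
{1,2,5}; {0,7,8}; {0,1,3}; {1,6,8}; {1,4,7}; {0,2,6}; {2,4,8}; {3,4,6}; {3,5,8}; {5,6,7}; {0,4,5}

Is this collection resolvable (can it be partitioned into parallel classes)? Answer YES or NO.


v = 9, block size k = 3, number of blocks = 11.
For resolvability, blocks must partition into parallel classes of size v/k = 3.
Total blocks must therefore be a multiple of 3: 11 = 3·3 + 2 ⇒ not divisible ✗.
Resolvable? NO.

NO


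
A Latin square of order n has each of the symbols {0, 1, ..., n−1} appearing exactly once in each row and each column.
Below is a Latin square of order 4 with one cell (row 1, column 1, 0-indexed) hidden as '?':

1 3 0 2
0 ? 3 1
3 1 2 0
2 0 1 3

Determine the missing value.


Row 1 contains symbols [0, 1, 3] — missing [2].
Column 1 contains symbols [0, 1, 3] — missing [2].
The missing symbol must appear in both missing sets; intersection = [2].
Therefore the hidden value is 2.

Missing value = 2.


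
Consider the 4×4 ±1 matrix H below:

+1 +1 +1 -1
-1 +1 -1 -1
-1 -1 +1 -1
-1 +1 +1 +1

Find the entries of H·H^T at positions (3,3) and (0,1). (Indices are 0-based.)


Row 0 of H: [1, 1, 1, -1].
Row 1 of H: [-1, 1, -1, -1].
Row 3 of H: [-1, 1, 1, 1].
(H·H^T)[3][3] = Σ_j H[3][j]·H[3][j] = (-1)² + (1)² + (1)² + (1)² = 1 + 1 + 1 + 1 = 4.
(H·H^T)[0][1] = Σ_j H[0][j]·H[1][j] = (1)·(-1) + (1)·(1) + (1)·(-1) + (-1)·(-1) = -1 + 1 + -1 + 1 = 0.
So rows 0 and 1 are orthogonal; the diagonal entry equals n = 4.

(3,3) entry = 4; (0,1) entry = 0.


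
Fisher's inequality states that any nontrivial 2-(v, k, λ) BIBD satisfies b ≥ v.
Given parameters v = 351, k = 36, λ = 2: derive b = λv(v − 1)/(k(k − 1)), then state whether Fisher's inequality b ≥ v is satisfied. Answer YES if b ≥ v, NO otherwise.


r = λ(v − 1)/(k − 1) = 2·350/35 = 20.
b = vr/k = 351·20/36 = 195.
Fisher's inequality: b ≥ v ⇔ 195 ≥ 351? NO.

NO


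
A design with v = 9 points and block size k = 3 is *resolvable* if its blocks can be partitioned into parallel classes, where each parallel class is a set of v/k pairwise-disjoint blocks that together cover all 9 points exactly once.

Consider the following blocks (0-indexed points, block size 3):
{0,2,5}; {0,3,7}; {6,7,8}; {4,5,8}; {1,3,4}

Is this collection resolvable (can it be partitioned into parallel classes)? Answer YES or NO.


v = 9, block size k = 3, number of blocks = 5.
For resolvability, blocks must partition into parallel classes of size v/k = 3.
Total blocks must therefore be a multiple of 3: 5 = 3·1 + 2 ⇒ not divisible ✗.
Resolvable? NO.

NO


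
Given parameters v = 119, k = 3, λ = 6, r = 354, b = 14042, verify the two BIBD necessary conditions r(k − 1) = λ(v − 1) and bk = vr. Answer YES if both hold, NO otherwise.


Condition (i): r(k − 1) = 354·2 = 708; λ(v − 1) = 6·118 = 708. Match? YES.
Condition (ii): bk = 14042·3 = 42126; vr = 119·354 = 42126. Match? YES.
Both conditions hold? YES.

YES


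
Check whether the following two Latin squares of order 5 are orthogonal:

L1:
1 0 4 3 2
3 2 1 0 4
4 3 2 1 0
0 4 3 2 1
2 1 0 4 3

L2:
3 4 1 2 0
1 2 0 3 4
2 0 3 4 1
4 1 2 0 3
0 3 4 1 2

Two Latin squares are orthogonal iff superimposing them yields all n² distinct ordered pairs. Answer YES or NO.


Form the n² = 25 superimposed pairs (L1[i][j], L2[i][j]), row by row (rows and columns indexed from 0):
row 0: (1,3) (0,4) (4,1) (3,2) (2,0)
row 1: (3,1) (2,2) (1,0) (0,3) (4,4)
row 2: (4,2) (3,0) (2,3) (1,4) (0,1)
row 3: (0,4) (4,1) (3,2) (2,0) (1,3)
row 4: (2,0) (1,3) (0,4) (4,1) (3,2)
Orthogonality requires all 25 pairs distinct.
But the pair (0,4) repeats: cell (0,1) has L1 = 0, L2 = 4, and cell (3,0) has L1 = 0, L2 = 4.
A repeated pair means some other pair never occurs (only 15 distinct pairs out of 25), so the squares are not orthogonal.
Conclusion: NO.

NO


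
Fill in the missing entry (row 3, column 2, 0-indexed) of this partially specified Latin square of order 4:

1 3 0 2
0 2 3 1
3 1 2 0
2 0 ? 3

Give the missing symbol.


Row 3 contains symbols [0, 2, 3] — missing [1].
Column 2 contains symbols [0, 2, 3] — missing [1].
The missing symbol must appear in both missing sets; intersection = [1].
Therefore the hidden value is 1.

Missing value = 1.


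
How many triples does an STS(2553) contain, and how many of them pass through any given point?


An STS(v) is a 2-(v, 3, 1) BIBD: block size k = 3, λ = 1.
Replication: r(k − 1) = λ(v − 1) ⇒ r·2 = 2553 − 1 = 2552 ⇒ r = 1276.
Block count: bk = vr ⇒ b·3 = 2553·1276 = 3257628 ⇒ b = 1085876.
(Check via b = v(v − 1)/6 = 2553·2552/6 = 6515256/6 = 1085876.)

r = 1276, b = 1085876.


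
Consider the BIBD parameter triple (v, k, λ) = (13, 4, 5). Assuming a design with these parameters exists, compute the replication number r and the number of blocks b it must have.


Any 2-(v, k, λ) BIBD satisfies two necessary conditions:
  (i)  Each point sits in r blocks, and counting incidences through any fixed point gives r(k − 1) = λ(v − 1), so r = λ(v − 1)/(k − 1).
  (ii) Total incidences bk = vr, so b = vr/k.
Step 1: r = λ(v − 1)/(k − 1) = 5·(13 − 1)/(4 − 1) = 5·12/3 = 60/3 = 20.
Step 2: b = vr/k = 13·20/4 = 260/4 = 65.
Check integrality: r = 20 ∈ Z ✓, b = 65 ∈ Z ✓.
(These identities are necessary conditions: they determine r and b for any design with these parameters, but do not by themselves prove that one exists.)

r = 20, b = 65.


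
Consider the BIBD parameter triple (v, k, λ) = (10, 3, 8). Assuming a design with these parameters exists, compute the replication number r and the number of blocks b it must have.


Any 2-(v, k, λ) BIBD satisfies two necessary conditions:
  (i)  Each point sits in r blocks, and counting incidences through any fixed point gives r(k − 1) = λ(v − 1), so r = λ(v − 1)/(k − 1).
  (ii) Total incidences bk = vr, so b = vr/k.
Step 1: r = λ(v − 1)/(k − 1) = 8·(10 − 1)/(3 − 1) = 8·9/2 = 72/2 = 36.
Step 2: b = vr/k = 10·36/3 = 360/3 = 120.
Check integrality: r = 36 ∈ Z ✓, b = 120 ∈ Z ✓.
(These identities are necessary conditions: they determine r and b for any design with these parameters, but do not by themselves prove that one exists.)

r = 36, b = 120.


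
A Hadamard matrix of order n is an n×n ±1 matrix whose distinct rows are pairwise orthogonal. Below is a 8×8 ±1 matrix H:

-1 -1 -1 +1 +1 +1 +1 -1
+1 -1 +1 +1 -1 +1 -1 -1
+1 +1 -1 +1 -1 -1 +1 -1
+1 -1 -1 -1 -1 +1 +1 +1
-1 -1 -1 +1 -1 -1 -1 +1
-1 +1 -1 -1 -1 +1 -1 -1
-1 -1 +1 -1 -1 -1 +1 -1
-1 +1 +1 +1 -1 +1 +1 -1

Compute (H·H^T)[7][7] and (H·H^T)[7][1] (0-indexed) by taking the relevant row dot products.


Row 1 of H: [1, -1, 1, 1, -1, 1, -1, -1].
Row 7 of H: [-1, 1, 1, 1, -1, 1, 1, -1].
(H·H^T)[7][7] = Σ_j H[7][j]·H[7][j] = (-1)² + (1)² + (1)² + (1)² + (-1)² + (1)² + (1)² + (-1)² = 1 + 1 + 1 + 1 + 1 + 1 + 1 + 1 = 8.
(H·H^T)[7][1] = Σ_j H[7][j]·H[1][j] = (-1)·(1) + (1)·(-1) + (1)·(1) + (1)·(1) + (-1)·(-1) + (1)·(1) + (1)·(-1) + (-1)·(-1) = -1 + -1 + 1 + 1 + 1 + 1 + -1 + 1 = 2.
Rows 7 and 1 are not orthogonal (dot product = 2 ≠ 0), so H is not a Hadamard matrix.

(7,7) entry = 8; (7,1) entry = 2.


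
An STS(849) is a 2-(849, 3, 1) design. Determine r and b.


An STS(v) is a 2-(v, 3, 1) BIBD: block size k = 3, λ = 1.
Replication: r(k − 1) = λ(v − 1) ⇒ r·2 = 849 − 1 = 848 ⇒ r = 424.
Block count: b = v(v − 1)/6 = 849·848/6 = 719952/6 = 119992.
(Check via bk = vr: 119992·3 = 359976 = 849·424 = 359976 ✓.)

r = 424, b = 119992.


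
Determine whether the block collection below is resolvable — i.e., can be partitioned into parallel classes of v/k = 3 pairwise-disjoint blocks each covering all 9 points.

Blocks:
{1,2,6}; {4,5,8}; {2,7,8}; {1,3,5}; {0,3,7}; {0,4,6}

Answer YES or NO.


v = 9, block size k = 3, number of blocks = 6.
For resolvability, blocks must partition into parallel classes of size v/k = 3.
Total blocks must therefore be a multiple of 3: 6 = 3·2 + 0 ⇒ divisible ✓.
Greedy packing gives 2 candidate class(es). Each should be a full parallel class (size 3, covers all 9 points).
  Class 1 (3 blocks): {1,2,6}; {4,5,8}; {0,3,7}. Points covered: [0, 1, 2, 3, 4, 5, 6, 7, 8].
  Class 2 (3 blocks): {2,7,8}; {1,3,5}; {0,4,6}. Points covered: [0, 1, 2, 3, 4, 5, 6, 7, 8].
All classes full (size 3)? YES. All classes cover every point? YES.
Resolvable? YES.

YES


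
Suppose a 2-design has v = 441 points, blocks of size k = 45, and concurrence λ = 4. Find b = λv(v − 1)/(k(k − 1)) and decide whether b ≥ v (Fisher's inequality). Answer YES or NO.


r = λ(v − 1)/(k − 1) = 4·440/44 = 40.
b = vr/k = 441·40/45 = 392.
Fisher's inequality: b ≥ v ⇔ 392 ≥ 441? NO.

NO


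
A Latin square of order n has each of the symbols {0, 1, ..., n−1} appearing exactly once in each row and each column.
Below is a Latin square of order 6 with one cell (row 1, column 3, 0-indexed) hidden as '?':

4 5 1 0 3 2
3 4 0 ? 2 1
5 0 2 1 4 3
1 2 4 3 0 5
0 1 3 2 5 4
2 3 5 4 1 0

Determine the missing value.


Row 1 contains symbols [0, 1, 2, 3, 4] — missing [5].
Column 3 contains symbols [0, 1, 2, 3, 4] — missing [5].
The missing symbol must appear in both missing sets; intersection = [5].
Therefore the hidden value is 5.

Missing value = 5.


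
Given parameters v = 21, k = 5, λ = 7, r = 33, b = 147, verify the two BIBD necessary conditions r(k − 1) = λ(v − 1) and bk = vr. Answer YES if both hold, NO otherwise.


Condition (i): r(k − 1) = 33·4 = 132; λ(v − 1) = 7·20 = 140. Match? NO.
Condition (ii): bk = 147·5 = 735; vr = 21·33 = 693. Match? NO.
Both conditions hold? NO.

NO


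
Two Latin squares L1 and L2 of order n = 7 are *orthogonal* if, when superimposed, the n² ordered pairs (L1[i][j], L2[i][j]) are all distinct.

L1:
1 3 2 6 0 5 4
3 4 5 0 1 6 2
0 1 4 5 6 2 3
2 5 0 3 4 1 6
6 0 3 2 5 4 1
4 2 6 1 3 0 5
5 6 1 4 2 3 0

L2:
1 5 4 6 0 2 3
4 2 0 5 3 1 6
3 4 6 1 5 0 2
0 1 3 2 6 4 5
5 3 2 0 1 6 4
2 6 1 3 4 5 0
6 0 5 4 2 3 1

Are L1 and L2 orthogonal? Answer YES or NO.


Form the n² = 49 superimposed pairs (L1[i][j], L2[i][j]), row by row (rows and columns indexed from 0):
row 0: (1,1) (3,5) (2,4) (6,6) (0,0) (5,2) (4,3)
row 1: (3,4) (4,2) (5,0) (0,5) (1,3) (6,1) (2,6)
row 2: (0,3) (1,4) (4,6) (5,1) (6,5) (2,0) (3,2)
row 3: (2,0) (5,1) (0,3) (3,2) (4,6) (1,4) (6,5)
row 4: (6,5) (0,3) (3,2) (2,0) (5,1) (4,6) (1,4)
row 5: (4,2) (2,6) (6,1) (1,3) (3,4) (0,5) (5,0)
row 6: (5,6) (6,0) (1,5) (4,4) (2,2) (3,3) (0,1)
Orthogonality requires all 49 pairs distinct.
But the pair (2,0) repeats: cell (2,5) has L1 = 2, L2 = 0, and cell (3,0) has L1 = 2, L2 = 0.
A repeated pair means some other pair never occurs (only 28 distinct pairs out of 49), so the squares are not orthogonal.
Conclusion: NO.

NO


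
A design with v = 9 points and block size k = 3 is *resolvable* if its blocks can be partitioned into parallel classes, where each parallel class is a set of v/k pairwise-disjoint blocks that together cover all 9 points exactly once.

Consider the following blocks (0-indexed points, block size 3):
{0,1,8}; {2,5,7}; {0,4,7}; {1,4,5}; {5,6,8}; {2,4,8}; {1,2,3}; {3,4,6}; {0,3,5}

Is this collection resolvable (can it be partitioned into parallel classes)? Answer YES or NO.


v = 9, block size k = 3, number of blocks = 9.
For resolvability, blocks must partition into parallel classes of size v/k = 3.
Total blocks must therefore be a multiple of 3: 9 = 3·3 + 0 ⇒ divisible ✓.
Consider block {1,4,5}. It intersects every other block in the collection, so no parallel class of size 3 can contain it.
Since every block must belong to some parallel class in a resolution, the collection cannot be partitioned into parallel classes.
Resolvable? NO.

NO


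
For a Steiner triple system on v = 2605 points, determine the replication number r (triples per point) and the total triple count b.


An STS(v) is a 2-(v, 3, 1) BIBD: block size k = 3, λ = 1.
Replication: r(k − 1) = λ(v − 1) ⇒ r·2 = 2605 − 1 = 2604 ⇒ r = 1302.
Block count: b = v(v − 1)/6 = 2605·2604/6 = 6783420/6 = 1130570.

r = 1302, b = 1130570.


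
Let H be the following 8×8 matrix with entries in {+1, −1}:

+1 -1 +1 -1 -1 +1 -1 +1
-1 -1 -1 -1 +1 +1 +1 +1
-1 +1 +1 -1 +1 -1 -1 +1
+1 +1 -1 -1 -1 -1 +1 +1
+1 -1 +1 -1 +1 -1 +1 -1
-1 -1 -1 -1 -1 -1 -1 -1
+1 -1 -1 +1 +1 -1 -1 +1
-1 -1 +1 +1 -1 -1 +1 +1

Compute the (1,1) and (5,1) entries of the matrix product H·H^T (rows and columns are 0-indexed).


Row 1 of H: [-1, -1, -1, -1, 1, 1, 1, 1].
Row 5 of H: [-1, -1, -1, -1, -1, -1, -1, -1].
(H·H^T)[1][1] = Σ_j H[1][j]·H[1][j] = (-1)² + (-1)² + (-1)² + (-1)² + (1)² + (1)² + (1)² + (1)² = 1 + 1 + 1 + 1 + 1 + 1 + 1 + 1 = 8.
(H·H^T)[5][1] = Σ_j H[5][j]·H[1][j] = (-1)·(-1) + (-1)·(-1) + (-1)·(-1) + (-1)·(-1) + (-1)·(1) + (-1)·(1) + (-1)·(1) + (-1)·(1) = 1 + 1 + 1 + 1 + -1 + -1 + -1 + -1 = 0.
So rows 5 and 1 are orthogonal; the diagonal entry equals n = 8.

(1,1) entry = 8; (5,1) entry = 0.


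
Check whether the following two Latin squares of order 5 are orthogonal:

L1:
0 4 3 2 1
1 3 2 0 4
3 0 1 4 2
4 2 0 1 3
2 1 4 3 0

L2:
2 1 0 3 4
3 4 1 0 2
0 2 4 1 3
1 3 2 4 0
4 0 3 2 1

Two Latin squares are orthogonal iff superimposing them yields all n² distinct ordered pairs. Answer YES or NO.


Form the n² = 25 superimposed pairs (L1[i][j], L2[i][j]), row by row (rows and columns indexed from 0):
row 0: (0,2) (4,1) (3,0) (2,3) (1,4)
row 1: (1,3) (3,4) (2,1) (0,0) (4,2)
row 2: (3,0) (0,2) (1,4) (4,1) (2,3)
row 3: (4,1) (2,3) (0,2) (1,4) (3,0)
row 4: (2,4) (1,0) (4,3) (3,2) (0,1)
Orthogonality requires all 25 pairs distinct.
But the pair (3,0) repeats: cell (0,2) has L1 = 3, L2 = 0, and cell (2,0) has L1 = 3, L2 = 0.
A repeated pair means some other pair never occurs (only 15 distinct pairs out of 25), so the squares are not orthogonal.
Conclusion: NO.

NO


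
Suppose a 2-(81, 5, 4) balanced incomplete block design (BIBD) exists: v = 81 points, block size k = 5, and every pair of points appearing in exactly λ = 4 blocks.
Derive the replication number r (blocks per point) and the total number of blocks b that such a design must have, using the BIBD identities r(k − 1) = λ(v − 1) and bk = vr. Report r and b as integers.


Any 2-(v, k, λ) BIBD satisfies two necessary conditions:
  (i)  Each point sits in r blocks, and counting incidences through any fixed point gives r(k − 1) = λ(v − 1), so r = λ(v − 1)/(k − 1).
  (ii) Total incidences bk = vr, so b = vr/k.
Step 1: r = λ(v − 1)/(k − 1) = 4·(81 − 1)/(5 − 1) = 4·80/4 = 320/4 = 80.
Step 2: b = vr/k = 81·80/5 = 6480/5 = 1296.
Check integrality: r = 80 ∈ Z ✓, b = 1296 ∈ Z ✓.
(These identities are necessary conditions: they determine r and b for any design with these parameters, but do not by themselves prove that one exists.)

r = 80, b = 1296.


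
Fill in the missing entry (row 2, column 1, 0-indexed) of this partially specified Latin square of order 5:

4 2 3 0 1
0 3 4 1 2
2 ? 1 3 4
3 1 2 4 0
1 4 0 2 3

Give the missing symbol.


Row 2 contains symbols [1, 2, 3, 4] — missing [0].
Column 1 contains symbols [1, 2, 3, 4] — missing [0].
The missing symbol must appear in both missing sets; intersection = [0].
Therefore the hidden value is 0.

Missing value = 0.


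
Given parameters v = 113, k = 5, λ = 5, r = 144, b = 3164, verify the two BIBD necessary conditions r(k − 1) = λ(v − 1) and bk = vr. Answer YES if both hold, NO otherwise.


Condition (i): r(k − 1) = 144·4 = 576; λ(v − 1) = 5·112 = 560. Match? NO.
Condition (ii): bk = 3164·5 = 15820; vr = 113·144 = 16272. Match? NO.
Both conditions hold? NO.

NO


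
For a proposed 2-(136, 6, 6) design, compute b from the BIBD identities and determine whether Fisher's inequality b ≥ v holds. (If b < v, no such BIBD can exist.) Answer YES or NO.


r = λ(v − 1)/(k − 1) = 6·135/5 = 162.
b = vr/k = 136·162/6 = 3672.
Fisher's inequality: b ≥ v ⇔ 3672 ≥ 136? YES.

YES


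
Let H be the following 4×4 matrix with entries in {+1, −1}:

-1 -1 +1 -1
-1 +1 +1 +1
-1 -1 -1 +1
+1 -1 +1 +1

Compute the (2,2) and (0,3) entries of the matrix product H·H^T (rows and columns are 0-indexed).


Row 0 of H: [-1, -1, 1, -1].
Row 2 of H: [-1, -1, -1, 1].
Row 3 of H: [1, -1, 1, 1].
(H·H^T)[2][2] = Σ_j H[2][j]·H[2][j] = (-1)² + (-1)² + (-1)² + (1)² = 1 + 1 + 1 + 1 = 4.
(H·H^T)[0][3] = Σ_j H[0][j]·H[3][j] = (-1)·(1) + (-1)·(-1) + (1)·(1) + (-1)·(1) = -1 + 1 + 1 + -1 = 0.
So rows 0 and 3 are orthogonal; the diagonal entry equals n = 4.

(2,2) entry = 4; (0,3) entry = 0.


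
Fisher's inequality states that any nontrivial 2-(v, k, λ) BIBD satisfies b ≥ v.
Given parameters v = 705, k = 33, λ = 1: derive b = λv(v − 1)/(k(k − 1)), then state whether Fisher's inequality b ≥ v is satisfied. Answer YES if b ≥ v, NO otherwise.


r = λ(v − 1)/(k − 1) = 1·704/32 = 22.
b = vr/k = 705·22/33 = 470.
Fisher's inequality: b ≥ v ⇔ 470 ≥ 705? NO.

NO


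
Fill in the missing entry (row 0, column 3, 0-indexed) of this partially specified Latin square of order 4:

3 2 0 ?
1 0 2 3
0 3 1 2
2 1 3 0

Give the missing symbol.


Row 0 contains symbols [0, 2, 3] — missing [1].
Column 3 contains symbols [0, 2, 3] — missing [1].
The missing symbol must appear in both missing sets; intersection = [1].
Therefore the hidden value is 1.

Missing value = 1.


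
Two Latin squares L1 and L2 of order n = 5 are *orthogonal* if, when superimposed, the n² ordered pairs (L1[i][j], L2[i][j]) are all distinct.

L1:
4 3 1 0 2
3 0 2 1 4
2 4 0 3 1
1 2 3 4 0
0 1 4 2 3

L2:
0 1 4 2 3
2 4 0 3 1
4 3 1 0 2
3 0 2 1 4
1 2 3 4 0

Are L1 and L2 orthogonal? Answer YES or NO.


Form the n² = 25 superimposed pairs (L1[i][j], L2[i][j]), row by row (rows and columns indexed from 0):
row 0: (4,0) (3,1) (1,4) (0,2) (2,3)
row 1: (3,2) (0,4) (2,0) (1,3) (4,1)
row 2: (2,4) (4,3) (0,1) (3,0) (1,2)
row 3: (1,3) (2,0) (3,2) (4,1) (0,4)
row 4: (0,1) (1,2) (4,3) (2,4) (3,0)
Orthogonality requires all 25 pairs distinct.
But the pair (1,3) repeats: cell (1,3) has L1 = 1, L2 = 3, and cell (3,0) has L1 = 1, L2 = 3.
A repeated pair means some other pair never occurs (only 15 distinct pairs out of 25), so the squares are not orthogonal.
Conclusion: NO.

NO


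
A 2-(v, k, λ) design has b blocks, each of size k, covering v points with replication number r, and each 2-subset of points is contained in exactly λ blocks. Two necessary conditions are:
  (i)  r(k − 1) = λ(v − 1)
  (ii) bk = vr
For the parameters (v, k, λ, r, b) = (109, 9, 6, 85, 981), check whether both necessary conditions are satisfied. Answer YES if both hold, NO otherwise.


Condition (i): r(k − 1) = 85·8 = 680; λ(v − 1) = 6·108 = 648. Match? NO.
Condition (ii): bk = 981·9 = 8829; vr = 109·85 = 9265. Match? NO.
Both conditions hold? NO.

NO


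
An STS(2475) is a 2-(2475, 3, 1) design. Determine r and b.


An STS(v) is a 2-(v, 3, 1) BIBD: block size k = 3, λ = 1.
Replication: r(k − 1) = λ(v − 1) ⇒ r·2 = 2475 − 1 = 2474 ⇒ r = 1237.
Block count: b = v(v − 1)/6 = 2475·2474/6 = 6123150/6 = 1020525.

r = 1237, b = 1020525.


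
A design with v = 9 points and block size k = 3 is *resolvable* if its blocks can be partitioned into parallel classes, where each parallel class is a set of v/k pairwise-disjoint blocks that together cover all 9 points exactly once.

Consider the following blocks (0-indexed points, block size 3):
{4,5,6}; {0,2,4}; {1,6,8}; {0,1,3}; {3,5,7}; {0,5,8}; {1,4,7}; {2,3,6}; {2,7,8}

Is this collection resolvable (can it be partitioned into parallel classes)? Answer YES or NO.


v = 9, block size k = 3, number of blocks = 9.
For resolvability, blocks must partition into parallel classes of size v/k = 3.
Total blocks must therefore be a multiple of 3: 9 = 3·3 + 0 ⇒ divisible ✓.
Greedy packing gives 3 candidate class(es). Each should be a full parallel class (size 3, covers all 9 points).
  Class 1 (3 blocks): {4,5,6}; {0,1,3}; {2,7,8}. Points covered: [0, 1, 2, 3, 4, 5, 6, 7, 8].
  Class 2 (3 blocks): {0,2,4}; {1,6,8}; {3,5,7}. Points covered: [0, 1, 2, 3, 4, 5, 6, 7, 8].
  Class 3 (3 blocks): {0,5,8}; {1,4,7}; {2,3,6}. Points covered: [0, 1, 2, 3, 4, 5, 6, 7, 8].
All classes full (size 3)? YES. All classes cover every point? YES.
Resolvable? YES.

YES


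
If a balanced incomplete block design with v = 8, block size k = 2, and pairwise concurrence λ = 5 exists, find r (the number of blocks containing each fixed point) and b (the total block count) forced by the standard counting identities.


Any 2-(v, k, λ) BIBD satisfies two necessary conditions:
  (i)  Each point sits in r blocks, and counting incidences through any fixed point gives r(k − 1) = λ(v − 1), so r = λ(v − 1)/(k − 1).
  (ii) Total incidences bk = vr, so b = vr/k.
Step 1: r = λ(v − 1)/(k − 1) = 5·(8 − 1)/(2 − 1) = 5·7/1 = 35/1 = 35.
Step 2: b = vr/k = 8·35/2 = 280/2 = 140.
Check integrality: r = 35 ∈ Z ✓, b = 140 ∈ Z ✓.
(These identities are necessary conditions: they determine r and b for any design with these parameters, but do not by themselves prove that one exists.)

r = 35, b = 140.


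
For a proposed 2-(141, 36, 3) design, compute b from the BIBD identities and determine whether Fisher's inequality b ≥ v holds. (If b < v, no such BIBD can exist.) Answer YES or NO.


b = λv(v − 1)/(k(k − 1)) = 3·141·140/(36·35) = 59220/1260 = 47.
Compare with v = 141: b < v, so Fisher's inequality fails.

NO


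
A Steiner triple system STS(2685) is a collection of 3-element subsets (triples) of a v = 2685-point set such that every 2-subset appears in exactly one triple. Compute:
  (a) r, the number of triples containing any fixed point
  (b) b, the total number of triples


An STS(v) is a 2-(v, 3, 1) BIBD: block size k = 3, λ = 1.
Replication: r(k − 1) = λ(v − 1) ⇒ r·2 = 2685 − 1 = 2684 ⇒ r = 1342.
Block count: bk = vr ⇒ b·3 = 2685·1342 = 3603270 ⇒ b = 1201090.
(Check via b = v(v − 1)/6 = 2685·2684/6 = 7206540/6 = 1201090.)

r = 1342, b = 1201090.


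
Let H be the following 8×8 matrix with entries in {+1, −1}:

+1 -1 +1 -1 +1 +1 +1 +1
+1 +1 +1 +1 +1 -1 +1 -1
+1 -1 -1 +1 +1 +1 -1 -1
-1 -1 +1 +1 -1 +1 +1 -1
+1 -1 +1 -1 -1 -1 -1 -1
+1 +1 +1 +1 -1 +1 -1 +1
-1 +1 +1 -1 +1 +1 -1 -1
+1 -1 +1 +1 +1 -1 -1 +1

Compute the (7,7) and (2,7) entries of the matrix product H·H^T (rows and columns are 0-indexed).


Row 2 of H: [1, -1, -1, 1, 1, 1, -1, -1].
Row 7 of H: [1, -1, 1, 1, 1, -1, -1, 1].
(H·H^T)[7][7] = Σ_j H[7][j]·H[7][j] = (1)² + (-1)² + (1)² + (1)² + (1)² + (-1)² + (-1)² + (1)² = 1 + 1 + 1 + 1 + 1 + 1 + 1 + 1 = 8.
(H·H^T)[2][7] = Σ_j H[2][j]·H[7][j] = (1)·(1) + (-1)·(-1) + (-1)·(1) + (1)·(1) + (1)·(1) + (1)·(-1) + (-1)·(-1) + (-1)·(1) = 1 + 1 + -1 + 1 + 1 + -1 + 1 + -1 = 2.
Rows 2 and 7 are not orthogonal (dot product = 2 ≠ 0), so H is not a Hadamard matrix.

(7,7) entry = 8; (2,7) entry = 2.


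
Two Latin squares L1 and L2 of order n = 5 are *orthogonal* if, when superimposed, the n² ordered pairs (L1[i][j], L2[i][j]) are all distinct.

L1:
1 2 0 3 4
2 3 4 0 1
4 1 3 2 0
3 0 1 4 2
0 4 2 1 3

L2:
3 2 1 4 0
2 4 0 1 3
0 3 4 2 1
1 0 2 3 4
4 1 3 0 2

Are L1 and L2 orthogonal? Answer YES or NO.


Form the n² = 25 superimposed pairs (L1[i][j], L2[i][j]), row by row (rows and columns indexed from 0):
row 0: (1,3) (2,2) (0,1) (3,4) (4,0)
row 1: (2,2) (3,4) (4,0) (0,1) (1,3)
row 2: (4,0) (1,3) (3,4) (2,2) (0,1)
row 3: (3,1) (0,0) (1,2) (4,3) (2,4)
row 4: (0,4) (4,1) (2,3) (1,0) (3,2)
Orthogonality requires all 25 pairs distinct.
But the pair (2,2) repeats: cell (0,1) has L1 = 2, L2 = 2, and cell (1,0) has L1 = 2, L2 = 2.
A repeated pair means some other pair never occurs (only 15 distinct pairs out of 25), so the squares are not orthogonal.
Conclusion: NO.

NO


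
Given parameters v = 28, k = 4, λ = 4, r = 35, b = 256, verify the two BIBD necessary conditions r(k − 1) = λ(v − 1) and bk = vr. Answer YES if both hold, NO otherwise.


Condition (i): r(k − 1) = 35·3 = 105; λ(v − 1) = 4·27 = 108. Match? NO.
Condition (ii): bk = 256·4 = 1024; vr = 28·35 = 980. Match? NO.
Both conditions hold? NO.

NO


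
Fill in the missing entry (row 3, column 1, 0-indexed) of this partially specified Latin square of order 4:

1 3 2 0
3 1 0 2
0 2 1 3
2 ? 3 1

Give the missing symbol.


Row 3 contains symbols [1, 2, 3] — missing [0].
Column 1 contains symbols [1, 2, 3] — missing [0].
The missing symbol must appear in both missing sets; intersection = [0].
Therefore the hidden value is 0.

Missing value = 0.


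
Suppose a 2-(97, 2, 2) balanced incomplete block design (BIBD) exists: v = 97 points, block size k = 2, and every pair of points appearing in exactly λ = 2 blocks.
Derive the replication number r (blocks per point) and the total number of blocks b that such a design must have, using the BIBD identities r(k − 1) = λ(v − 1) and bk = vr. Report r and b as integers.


Any 2-(v, k, λ) BIBD satisfies two necessary conditions:
  (i)  Each point sits in r blocks, and counting incidences through any fixed point gives r(k − 1) = λ(v − 1), so r = λ(v − 1)/(k − 1).
  (ii) Total incidences bk = vr, so b = vr/k.
Step 1: r = λ(v − 1)/(k − 1) = 2·(97 − 1)/(2 − 1) = 2·96/1 = 192/1 = 192.
Step 2: b = vr/k = 97·192/2 = 18624/2 = 9312.
Check integrality: r = 192 ∈ Z ✓, b = 9312 ∈ Z ✓.
(These identities are necessary conditions: they determine r and b for any design with these parameters, but do not by themselves prove that one exists.)

r = 192, b = 9312.


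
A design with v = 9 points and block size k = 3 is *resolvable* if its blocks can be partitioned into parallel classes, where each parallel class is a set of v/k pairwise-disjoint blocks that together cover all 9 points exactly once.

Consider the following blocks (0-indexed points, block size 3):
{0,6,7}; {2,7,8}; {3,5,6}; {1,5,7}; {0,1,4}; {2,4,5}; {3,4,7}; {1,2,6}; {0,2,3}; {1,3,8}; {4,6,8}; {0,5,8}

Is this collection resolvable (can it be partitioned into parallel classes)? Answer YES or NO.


v = 9, block size k = 3, number of blocks = 12.
For resolvability, blocks must partition into parallel classes of size v/k = 3.
Total blocks must therefore be a multiple of 3: 12 = 3·4 + 0 ⇒ divisible ✓.
Greedy packing gives 4 candidate class(es). Each should be a full parallel class (size 3, covers all 9 points).
  Class 1 (3 blocks): {0,6,7}; {2,4,5}; {1,3,8}. Points covered: [0, 1, 2, 3, 4, 5, 6, 7, 8].
  Class 2 (3 blocks): {2,7,8}; {3,5,6}; {0,1,4}. Points covered: [0, 1, 2, 3, 4, 5, 6, 7, 8].
  Class 3 (3 blocks): {1,5,7}; {0,2,3}; {4,6,8}. Points covered: [0, 1, 2, 3, 4, 5, 6, 7, 8].
  Class 4 (3 blocks): {3,4,7}; {1,2,6}; {0,5,8}. Points covered: [0, 1, 2, 3, 4, 5, 6, 7, 8].
All classes full (size 3)? YES. All classes cover every point? YES.
Resolvable? YES.

YES


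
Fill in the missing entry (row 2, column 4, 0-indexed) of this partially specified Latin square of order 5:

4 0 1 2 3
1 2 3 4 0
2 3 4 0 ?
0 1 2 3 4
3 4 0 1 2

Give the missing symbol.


Row 2 contains symbols [0, 2, 3, 4] — missing [1].
Column 4 contains symbols [0, 2, 3, 4] — missing [1].
The missing symbol must appear in both missing sets; intersection = [1].
Therefore the hidden value is 1.

Missing value = 1.


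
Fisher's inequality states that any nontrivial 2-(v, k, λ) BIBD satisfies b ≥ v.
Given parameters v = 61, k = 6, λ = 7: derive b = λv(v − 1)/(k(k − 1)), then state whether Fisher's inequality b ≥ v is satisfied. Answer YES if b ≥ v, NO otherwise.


b = λv(v − 1)/(k(k − 1)) = 7·61·60/(6·5) = 25620/30 = 854.
Compare with v = 61: b ≥ v, so Fisher's inequality holds.

YES


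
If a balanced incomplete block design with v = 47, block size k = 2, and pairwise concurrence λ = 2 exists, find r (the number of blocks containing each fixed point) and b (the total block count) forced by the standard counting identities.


Any 2-(v, k, λ) BIBD satisfies two necessary conditions:
  (i)  Each point sits in r blocks, and counting incidences through any fixed point gives r(k − 1) = λ(v − 1), so r = λ(v − 1)/(k − 1).
  (ii) Total incidences bk = vr, so b = vr/k.
Step 1: r = λ(v − 1)/(k − 1) = 2·(47 − 1)/(2 − 1) = 2·46/1 = 92/1 = 92.
Step 2: b = vr/k = 47·92/2 = 4324/2 = 2162.
Check integrality: r = 92 ∈ Z ✓, b = 2162 ∈ Z ✓.
(These identities are necessary conditions: they determine r and b for any design with these parameters, but do not by themselves prove that one exists.)

r = 92, b = 2162.


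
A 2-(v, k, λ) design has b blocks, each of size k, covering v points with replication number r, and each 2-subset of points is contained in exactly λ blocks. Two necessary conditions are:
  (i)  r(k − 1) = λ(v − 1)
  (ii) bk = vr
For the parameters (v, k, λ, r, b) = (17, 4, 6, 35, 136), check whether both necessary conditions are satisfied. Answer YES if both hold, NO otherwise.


Condition (i): r(k − 1) = 35·3 = 105; λ(v − 1) = 6·16 = 96. Match? NO.
Condition (ii): bk = 136·4 = 544; vr = 17·35 = 595. Match? NO.
Both conditions hold? NO.

NO


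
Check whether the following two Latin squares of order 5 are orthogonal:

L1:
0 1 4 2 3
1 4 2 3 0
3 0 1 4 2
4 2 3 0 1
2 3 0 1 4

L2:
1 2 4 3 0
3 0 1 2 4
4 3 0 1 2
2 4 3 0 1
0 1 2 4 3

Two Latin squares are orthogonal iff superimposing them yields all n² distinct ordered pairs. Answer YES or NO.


Form the n² = 25 superimposed pairs (L1[i][j], L2[i][j]), row by row (rows and columns indexed from 0):
row 0: (0,1) (1,2) (4,4) (2,3) (3,0)
row 1: (1,3) (4,0) (2,1) (3,2) (0,4)
row 2: (3,4) (0,3) (1,0) (4,1) (2,2)
row 3: (4,2) (2,4) (3,3) (0,0) (1,1)
row 4: (2,0) (3,1) (0,2) (1,4) (4,3)
Orthogonality requires all 25 pairs distinct.
Check by first coordinate: for each symbol s of L1, list the L2 entries in the n cells where L1 = s; they must all differ.
  L1 = 0: L2 entries (in reading order) 1, 4, 3, 0, 2 — all 5 distinct ✓
  L1 = 1: L2 entries (in reading order) 2, 3, 0, 1, 4 — all 5 distinct ✓
  L1 = 2: L2 entries (in reading order) 3, 1, 2, 4, 0 — all 5 distinct ✓
  L1 = 3: L2 entries (in reading order) 0, 2, 4, 3, 1 — all 5 distinct ✓
  L1 = 4: L2 entries (in reading order) 4, 0, 1, 2, 3 — all 5 distinct ✓
Every symbol of L1 meets every symbol of L2 exactly once, so all 25 pairs are distinct (25 of 25).
Conclusion: YES.

YES


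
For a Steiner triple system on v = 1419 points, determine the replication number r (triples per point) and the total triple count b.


An STS(v) is a 2-(v, 3, 1) BIBD: block size k = 3, λ = 1.
Replication: r(k − 1) = λ(v − 1) ⇒ r·2 = 1419 − 1 = 1418 ⇒ r = 709.
Block count: bk = vr ⇒ b·3 = 1419·709 = 1006071 ⇒ b = 335357.

r = 709, b = 335357.


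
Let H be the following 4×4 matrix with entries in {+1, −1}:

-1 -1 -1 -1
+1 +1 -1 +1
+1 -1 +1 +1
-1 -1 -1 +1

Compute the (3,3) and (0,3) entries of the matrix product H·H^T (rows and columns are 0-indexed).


Row 0 of H: [-1, -1, -1, -1].
Row 3 of H: [-1, -1, -1, 1].
(H·H^T)[3][3] = Σ_j H[3][j]·H[3][j] = (-1)² + (-1)² + (-1)² + (1)² = 1 + 1 + 1 + 1 = 4.
(H·H^T)[0][3] = Σ_j H[0][j]·H[3][j] = (-1)·(-1) + (-1)·(-1) + (-1)·(-1) + (-1)·(1) = 1 + 1 + 1 + -1 = 2.
Rows 0 and 3 are not orthogonal (dot product = 2 ≠ 0), so H is not a Hadamard matrix.

(3,3) entry = 4; (0,3) entry = 2.


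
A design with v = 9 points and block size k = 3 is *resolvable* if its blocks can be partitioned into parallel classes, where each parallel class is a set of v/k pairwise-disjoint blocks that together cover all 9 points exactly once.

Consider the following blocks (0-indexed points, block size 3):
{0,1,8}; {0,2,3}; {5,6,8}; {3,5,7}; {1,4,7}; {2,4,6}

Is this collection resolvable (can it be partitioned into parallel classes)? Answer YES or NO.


v = 9, block size k = 3, number of blocks = 6.
For resolvability, blocks must partition into parallel classes of size v/k = 3.
Total blocks must therefore be a multiple of 3: 6 = 3·2 + 0 ⇒ divisible ✓.
Greedy packing gives 2 candidate class(es). Each should be a full parallel class (size 3, covers all 9 points).
  Class 1 (3 blocks): {0,1,8}; {3,5,7}; {2,4,6}. Points covered: [0, 1, 2, 3, 4, 5, 6, 7, 8].
  Class 2 (3 blocks): {0,2,3}; {5,6,8}; {1,4,7}. Points covered: [0, 1, 2, 3, 4, 5, 6, 7, 8].
All classes full (size 3)? YES. All classes cover every point? YES.
Resolvable? YES.

YES


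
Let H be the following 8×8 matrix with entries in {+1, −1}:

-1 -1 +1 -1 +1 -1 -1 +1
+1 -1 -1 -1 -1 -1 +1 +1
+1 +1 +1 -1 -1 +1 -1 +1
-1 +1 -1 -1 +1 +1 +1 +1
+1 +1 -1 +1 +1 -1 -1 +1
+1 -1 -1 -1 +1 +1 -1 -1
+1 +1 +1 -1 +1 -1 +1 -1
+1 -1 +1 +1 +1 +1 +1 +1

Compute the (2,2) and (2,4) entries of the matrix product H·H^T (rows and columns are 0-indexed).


Row 2 of H: [1, 1, 1, -1, -1, 1, -1, 1].
Row 4 of H: [1, 1, -1, 1, 1, -1, -1, 1].
(H·H^T)[2][2] = Σ_j H[2][j]·H[2][j] = (1)² + (1)² + (1)² + (-1)² + (-1)² + (1)² + (-1)² + (1)² = 1 + 1 + 1 + 1 + 1 + 1 + 1 + 1 = 8.
(H·H^T)[2][4] = Σ_j H[2][j]·H[4][j] = (1)·(1) + (1)·(1) + (1)·(-1) + (-1)·(1) + (-1)·(1) + (1)·(-1) + (-1)·(-1) + (1)·(1) = 1 + 1 + -1 + -1 + -1 + -1 + 1 + 1 = 0.
So rows 2 and 4 are orthogonal; the diagonal entry equals n = 8.

(2,2) entry = 8; (2,4) entry = 0.


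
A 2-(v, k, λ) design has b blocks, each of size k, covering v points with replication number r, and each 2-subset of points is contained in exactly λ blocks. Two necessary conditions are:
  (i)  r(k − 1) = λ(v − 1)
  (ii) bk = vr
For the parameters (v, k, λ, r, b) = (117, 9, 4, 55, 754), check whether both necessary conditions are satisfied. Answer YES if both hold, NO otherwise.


Condition (i): r(k − 1) = 55·8 = 440; λ(v − 1) = 4·116 = 464. Match? NO.
Condition (ii): bk = 754·9 = 6786; vr = 117·55 = 6435. Match? NO.
Both conditions hold? NO.

NO


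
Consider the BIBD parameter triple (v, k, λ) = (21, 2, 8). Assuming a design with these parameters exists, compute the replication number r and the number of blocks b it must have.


Any 2-(v, k, λ) BIBD satisfies two necessary conditions:
  (i)  Each point sits in r blocks, and counting incidences through any fixed point gives r(k − 1) = λ(v − 1), so r = λ(v − 1)/(k − 1).
  (ii) Total incidences bk = vr, so b = vr/k.
Step 1: r = λ(v − 1)/(k − 1) = 8·(21 − 1)/(2 − 1) = 8·20/1 = 160/1 = 160.
Step 2: b = vr/k = 21·160/2 = 3360/2 = 1680.
Check integrality: r = 160 ∈ Z ✓, b = 1680 ∈ Z ✓.
(These identities are necessary conditions: they determine r and b for any design with these parameters, but do not by themselves prove that one exists.)

r = 160, b = 1680.


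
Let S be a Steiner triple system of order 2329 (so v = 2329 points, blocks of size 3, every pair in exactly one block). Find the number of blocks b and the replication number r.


An STS(v) is a 2-(v, 3, 1) BIBD: block size k = 3, λ = 1.
Replication: r(k − 1) = λ(v − 1) ⇒ r·2 = 2329 − 1 = 2328 ⇒ r = 1164.
Block count: b = v(v − 1)/6 = 2329·2328/6 = 5421912/6 = 903652.

r = 1164, b = 903652.


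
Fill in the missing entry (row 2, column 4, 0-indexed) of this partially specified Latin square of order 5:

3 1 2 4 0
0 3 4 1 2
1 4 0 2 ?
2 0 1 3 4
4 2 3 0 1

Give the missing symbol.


Row 2 contains symbols [0, 1, 2, 4] — missing [3].
Column 4 contains symbols [0, 1, 2, 4] — missing [3].
The missing symbol must appear in both missing sets; intersection = [3].
Therefore the hidden value is 3.

Missing value = 3.


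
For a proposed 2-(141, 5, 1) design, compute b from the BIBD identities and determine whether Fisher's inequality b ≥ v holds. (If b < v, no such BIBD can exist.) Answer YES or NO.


b = λv(v − 1)/(k(k − 1)) = 1·141·140/(5·4) = 19740/20 = 987.
Compare with v = 141: b ≥ v, so Fisher's inequality holds.

YES


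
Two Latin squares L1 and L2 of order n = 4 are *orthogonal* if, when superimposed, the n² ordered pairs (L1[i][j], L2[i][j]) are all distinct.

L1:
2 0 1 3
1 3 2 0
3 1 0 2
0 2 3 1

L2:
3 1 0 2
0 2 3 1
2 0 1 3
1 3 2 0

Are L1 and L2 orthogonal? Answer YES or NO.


Form the n² = 16 superimposed pairs (L1[i][j], L2[i][j]), row by row (rows and columns indexed from 0):
row 0: (2,3) (0,1) (1,0) (3,2)
row 1: (1,0) (3,2) (2,3) (0,1)
row 2: (3,2) (1,0) (0,1) (2,3)
row 3: (0,1) (2,3) (3,2) (1,0)
Orthogonality requires all 16 pairs distinct.
But the pair (1,0) repeats: cell (0,2) has L1 = 1, L2 = 0, and cell (1,0) has L1 = 1, L2 = 0.
A repeated pair means some other pair never occurs (only 4 distinct pairs out of 16), so the squares are not orthogonal.
Conclusion: NO.

NO
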